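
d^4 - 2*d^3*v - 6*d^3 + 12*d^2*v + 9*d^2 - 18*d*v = d*(d - 3)^2*(d - 2*v)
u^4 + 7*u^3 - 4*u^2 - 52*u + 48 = (u - 2)*(u - 1)*(u + 4)*(u + 6)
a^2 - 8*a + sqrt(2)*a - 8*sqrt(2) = (a - 8)*(a + sqrt(2))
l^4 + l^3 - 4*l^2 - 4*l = l*(l - 2)*(l + 1)*(l + 2)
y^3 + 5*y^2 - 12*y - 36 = (y - 3)*(y + 2)*(y + 6)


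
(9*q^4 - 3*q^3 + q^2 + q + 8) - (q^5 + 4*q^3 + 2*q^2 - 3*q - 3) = -q^5 + 9*q^4 - 7*q^3 - q^2 + 4*q + 11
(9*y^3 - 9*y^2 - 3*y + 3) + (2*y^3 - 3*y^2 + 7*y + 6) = 11*y^3 - 12*y^2 + 4*y + 9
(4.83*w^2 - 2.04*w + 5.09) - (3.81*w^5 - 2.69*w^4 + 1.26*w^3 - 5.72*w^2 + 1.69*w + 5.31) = -3.81*w^5 + 2.69*w^4 - 1.26*w^3 + 10.55*w^2 - 3.73*w - 0.22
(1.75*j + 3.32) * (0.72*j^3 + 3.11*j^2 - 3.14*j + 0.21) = 1.26*j^4 + 7.8329*j^3 + 4.8302*j^2 - 10.0573*j + 0.6972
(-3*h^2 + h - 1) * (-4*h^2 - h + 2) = 12*h^4 - h^3 - 3*h^2 + 3*h - 2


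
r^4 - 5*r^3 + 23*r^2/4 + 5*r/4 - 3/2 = (r - 3)*(r - 2)*(r - 1/2)*(r + 1/2)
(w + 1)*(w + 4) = w^2 + 5*w + 4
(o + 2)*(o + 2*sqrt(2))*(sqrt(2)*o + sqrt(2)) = sqrt(2)*o^3 + 4*o^2 + 3*sqrt(2)*o^2 + 2*sqrt(2)*o + 12*o + 8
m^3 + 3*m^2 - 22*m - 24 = (m - 4)*(m + 1)*(m + 6)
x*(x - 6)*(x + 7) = x^3 + x^2 - 42*x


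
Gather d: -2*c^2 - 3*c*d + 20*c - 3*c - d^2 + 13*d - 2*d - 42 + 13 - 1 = -2*c^2 + 17*c - d^2 + d*(11 - 3*c) - 30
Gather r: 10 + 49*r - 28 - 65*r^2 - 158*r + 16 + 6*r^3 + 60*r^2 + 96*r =6*r^3 - 5*r^2 - 13*r - 2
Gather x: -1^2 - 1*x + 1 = -x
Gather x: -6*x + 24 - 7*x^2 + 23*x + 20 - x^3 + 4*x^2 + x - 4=-x^3 - 3*x^2 + 18*x + 40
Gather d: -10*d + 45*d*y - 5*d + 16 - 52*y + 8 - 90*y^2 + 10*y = d*(45*y - 15) - 90*y^2 - 42*y + 24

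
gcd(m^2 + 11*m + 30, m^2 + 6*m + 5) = m + 5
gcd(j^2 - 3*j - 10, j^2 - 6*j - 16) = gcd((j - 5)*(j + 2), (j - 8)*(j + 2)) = j + 2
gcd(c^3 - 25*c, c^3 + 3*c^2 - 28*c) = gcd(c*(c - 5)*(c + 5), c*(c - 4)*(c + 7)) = c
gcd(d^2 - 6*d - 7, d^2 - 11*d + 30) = 1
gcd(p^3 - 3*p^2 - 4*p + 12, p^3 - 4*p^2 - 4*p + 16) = p^2 - 4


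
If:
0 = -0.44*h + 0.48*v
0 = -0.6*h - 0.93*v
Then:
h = 0.00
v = 0.00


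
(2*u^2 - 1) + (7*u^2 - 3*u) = 9*u^2 - 3*u - 1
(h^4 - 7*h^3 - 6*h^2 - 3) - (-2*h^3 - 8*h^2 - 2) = h^4 - 5*h^3 + 2*h^2 - 1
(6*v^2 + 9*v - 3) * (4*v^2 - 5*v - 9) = 24*v^4 + 6*v^3 - 111*v^2 - 66*v + 27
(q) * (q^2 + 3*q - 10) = q^3 + 3*q^2 - 10*q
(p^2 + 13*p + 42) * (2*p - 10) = 2*p^3 + 16*p^2 - 46*p - 420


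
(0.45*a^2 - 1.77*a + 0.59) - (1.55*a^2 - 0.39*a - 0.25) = -1.1*a^2 - 1.38*a + 0.84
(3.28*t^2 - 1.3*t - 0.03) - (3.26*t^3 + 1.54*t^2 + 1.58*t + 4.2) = -3.26*t^3 + 1.74*t^2 - 2.88*t - 4.23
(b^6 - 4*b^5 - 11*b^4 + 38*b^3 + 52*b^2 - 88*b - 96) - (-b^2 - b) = b^6 - 4*b^5 - 11*b^4 + 38*b^3 + 53*b^2 - 87*b - 96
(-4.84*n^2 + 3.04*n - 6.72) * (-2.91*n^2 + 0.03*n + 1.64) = 14.0844*n^4 - 8.9916*n^3 + 11.7088*n^2 + 4.784*n - 11.0208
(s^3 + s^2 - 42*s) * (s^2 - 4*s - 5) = s^5 - 3*s^4 - 51*s^3 + 163*s^2 + 210*s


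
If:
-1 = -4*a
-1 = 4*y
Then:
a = 1/4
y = -1/4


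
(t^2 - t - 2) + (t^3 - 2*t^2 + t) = t^3 - t^2 - 2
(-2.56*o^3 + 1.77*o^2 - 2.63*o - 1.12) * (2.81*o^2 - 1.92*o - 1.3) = -7.1936*o^5 + 9.8889*o^4 - 7.4607*o^3 - 0.3986*o^2 + 5.5694*o + 1.456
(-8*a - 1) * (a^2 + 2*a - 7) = -8*a^3 - 17*a^2 + 54*a + 7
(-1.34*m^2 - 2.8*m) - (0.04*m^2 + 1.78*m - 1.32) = -1.38*m^2 - 4.58*m + 1.32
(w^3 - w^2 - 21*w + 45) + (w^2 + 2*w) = w^3 - 19*w + 45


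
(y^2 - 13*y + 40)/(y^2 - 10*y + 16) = (y - 5)/(y - 2)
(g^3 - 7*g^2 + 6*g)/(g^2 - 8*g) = (g^2 - 7*g + 6)/(g - 8)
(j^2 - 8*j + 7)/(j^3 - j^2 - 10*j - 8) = (-j^2 + 8*j - 7)/(-j^3 + j^2 + 10*j + 8)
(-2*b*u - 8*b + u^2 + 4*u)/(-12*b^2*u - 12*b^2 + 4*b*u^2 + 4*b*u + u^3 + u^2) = (u + 4)/(6*b*u + 6*b + u^2 + u)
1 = 1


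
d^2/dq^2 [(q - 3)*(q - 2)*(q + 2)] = 6*q - 6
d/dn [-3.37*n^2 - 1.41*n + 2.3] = -6.74*n - 1.41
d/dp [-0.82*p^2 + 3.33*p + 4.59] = 3.33 - 1.64*p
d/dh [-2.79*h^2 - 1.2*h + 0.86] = -5.58*h - 1.2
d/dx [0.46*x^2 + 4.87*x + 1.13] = 0.92*x + 4.87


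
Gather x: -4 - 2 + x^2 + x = x^2 + x - 6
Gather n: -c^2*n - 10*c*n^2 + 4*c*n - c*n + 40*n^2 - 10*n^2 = n^2*(30 - 10*c) + n*(-c^2 + 3*c)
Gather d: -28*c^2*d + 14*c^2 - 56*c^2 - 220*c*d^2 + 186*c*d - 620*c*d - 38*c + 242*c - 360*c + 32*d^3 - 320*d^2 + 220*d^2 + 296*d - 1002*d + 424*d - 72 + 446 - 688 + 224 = -42*c^2 - 156*c + 32*d^3 + d^2*(-220*c - 100) + d*(-28*c^2 - 434*c - 282) - 90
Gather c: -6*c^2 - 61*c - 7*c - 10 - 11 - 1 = -6*c^2 - 68*c - 22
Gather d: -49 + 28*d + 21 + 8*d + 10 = 36*d - 18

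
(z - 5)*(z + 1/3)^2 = z^3 - 13*z^2/3 - 29*z/9 - 5/9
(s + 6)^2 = s^2 + 12*s + 36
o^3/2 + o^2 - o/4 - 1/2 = (o/2 + 1)*(o - sqrt(2)/2)*(o + sqrt(2)/2)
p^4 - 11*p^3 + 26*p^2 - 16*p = p*(p - 8)*(p - 2)*(p - 1)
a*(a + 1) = a^2 + a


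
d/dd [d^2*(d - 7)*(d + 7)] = 4*d^3 - 98*d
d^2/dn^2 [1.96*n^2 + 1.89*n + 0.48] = 3.92000000000000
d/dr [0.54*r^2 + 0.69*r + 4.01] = 1.08*r + 0.69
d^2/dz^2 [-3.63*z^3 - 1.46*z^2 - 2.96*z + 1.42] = -21.78*z - 2.92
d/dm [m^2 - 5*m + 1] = 2*m - 5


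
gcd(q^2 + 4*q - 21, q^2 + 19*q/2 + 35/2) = q + 7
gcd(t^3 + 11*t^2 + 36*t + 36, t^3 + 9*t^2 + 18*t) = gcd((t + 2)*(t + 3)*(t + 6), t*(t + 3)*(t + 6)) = t^2 + 9*t + 18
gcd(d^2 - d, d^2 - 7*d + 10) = 1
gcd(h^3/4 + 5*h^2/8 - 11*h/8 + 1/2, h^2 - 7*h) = 1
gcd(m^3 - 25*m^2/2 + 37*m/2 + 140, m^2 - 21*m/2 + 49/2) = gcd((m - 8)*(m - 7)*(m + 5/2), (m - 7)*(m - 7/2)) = m - 7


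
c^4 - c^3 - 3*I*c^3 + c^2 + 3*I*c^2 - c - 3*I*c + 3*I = (c - 1)*(c - 3*I)*(c - I)*(c + I)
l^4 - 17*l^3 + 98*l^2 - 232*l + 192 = (l - 8)*(l - 4)*(l - 3)*(l - 2)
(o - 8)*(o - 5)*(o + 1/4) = o^3 - 51*o^2/4 + 147*o/4 + 10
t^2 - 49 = (t - 7)*(t + 7)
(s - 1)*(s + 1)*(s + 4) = s^3 + 4*s^2 - s - 4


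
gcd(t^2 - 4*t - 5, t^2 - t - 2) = t + 1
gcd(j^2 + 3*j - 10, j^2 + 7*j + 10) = j + 5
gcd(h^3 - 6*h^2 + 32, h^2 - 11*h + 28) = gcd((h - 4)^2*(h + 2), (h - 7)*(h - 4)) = h - 4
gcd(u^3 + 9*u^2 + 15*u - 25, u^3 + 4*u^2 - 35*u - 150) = u^2 + 10*u + 25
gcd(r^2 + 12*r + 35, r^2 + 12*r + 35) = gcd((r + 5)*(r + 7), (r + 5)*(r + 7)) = r^2 + 12*r + 35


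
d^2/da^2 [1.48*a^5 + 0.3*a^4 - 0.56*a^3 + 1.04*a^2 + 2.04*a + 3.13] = 29.6*a^3 + 3.6*a^2 - 3.36*a + 2.08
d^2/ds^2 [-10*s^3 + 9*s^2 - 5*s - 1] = 18 - 60*s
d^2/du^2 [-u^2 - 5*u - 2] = -2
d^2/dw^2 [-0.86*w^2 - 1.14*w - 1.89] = -1.72000000000000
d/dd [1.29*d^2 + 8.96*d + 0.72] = 2.58*d + 8.96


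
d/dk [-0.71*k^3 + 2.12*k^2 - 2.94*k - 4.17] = -2.13*k^2 + 4.24*k - 2.94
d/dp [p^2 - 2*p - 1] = 2*p - 2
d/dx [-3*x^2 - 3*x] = -6*x - 3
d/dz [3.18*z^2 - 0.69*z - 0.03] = 6.36*z - 0.69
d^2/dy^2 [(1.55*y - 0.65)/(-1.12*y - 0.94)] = (4.44089209850063e-16*y + 4.8944)/(1.12*y + 0.94)^3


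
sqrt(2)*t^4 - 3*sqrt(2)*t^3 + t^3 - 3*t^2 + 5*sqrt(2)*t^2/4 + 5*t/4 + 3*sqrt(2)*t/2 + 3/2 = (t - 2)*(t - 3/2)*(t + sqrt(2)/2)*(sqrt(2)*t + sqrt(2)/2)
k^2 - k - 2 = (k - 2)*(k + 1)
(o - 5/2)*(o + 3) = o^2 + o/2 - 15/2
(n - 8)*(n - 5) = n^2 - 13*n + 40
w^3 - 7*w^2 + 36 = (w - 6)*(w - 3)*(w + 2)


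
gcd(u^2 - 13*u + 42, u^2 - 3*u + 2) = 1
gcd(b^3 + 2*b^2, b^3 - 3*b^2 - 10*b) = b^2 + 2*b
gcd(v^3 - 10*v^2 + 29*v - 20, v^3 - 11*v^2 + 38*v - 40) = v^2 - 9*v + 20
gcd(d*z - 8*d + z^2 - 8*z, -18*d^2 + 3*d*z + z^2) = 1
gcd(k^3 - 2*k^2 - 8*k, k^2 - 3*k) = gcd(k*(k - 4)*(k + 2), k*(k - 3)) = k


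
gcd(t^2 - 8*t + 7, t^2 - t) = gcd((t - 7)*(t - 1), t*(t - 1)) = t - 1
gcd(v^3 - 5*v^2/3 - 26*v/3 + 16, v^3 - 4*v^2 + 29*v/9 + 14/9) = v - 2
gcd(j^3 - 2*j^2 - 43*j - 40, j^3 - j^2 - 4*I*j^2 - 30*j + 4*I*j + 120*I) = j + 5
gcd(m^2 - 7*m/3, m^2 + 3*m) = m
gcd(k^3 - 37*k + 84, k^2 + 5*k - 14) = k + 7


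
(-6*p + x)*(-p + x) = 6*p^2 - 7*p*x + x^2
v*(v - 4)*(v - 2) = v^3 - 6*v^2 + 8*v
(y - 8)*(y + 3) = y^2 - 5*y - 24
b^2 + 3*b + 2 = (b + 1)*(b + 2)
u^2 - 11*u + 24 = (u - 8)*(u - 3)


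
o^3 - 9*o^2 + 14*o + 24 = (o - 6)*(o - 4)*(o + 1)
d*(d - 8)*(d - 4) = d^3 - 12*d^2 + 32*d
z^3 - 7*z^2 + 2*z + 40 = (z - 5)*(z - 4)*(z + 2)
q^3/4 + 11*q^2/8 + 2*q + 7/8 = (q/4 + 1/4)*(q + 1)*(q + 7/2)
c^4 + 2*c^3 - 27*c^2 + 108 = (c - 3)^2*(c + 2)*(c + 6)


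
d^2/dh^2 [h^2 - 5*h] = 2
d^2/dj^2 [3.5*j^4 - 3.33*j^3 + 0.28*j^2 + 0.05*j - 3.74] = 42.0*j^2 - 19.98*j + 0.56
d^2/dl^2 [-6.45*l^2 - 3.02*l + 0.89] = -12.9000000000000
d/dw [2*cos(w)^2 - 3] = -2*sin(2*w)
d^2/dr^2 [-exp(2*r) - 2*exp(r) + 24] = (-4*exp(r) - 2)*exp(r)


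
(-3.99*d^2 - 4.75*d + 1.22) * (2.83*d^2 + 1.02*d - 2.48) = -11.2917*d^4 - 17.5123*d^3 + 8.5028*d^2 + 13.0244*d - 3.0256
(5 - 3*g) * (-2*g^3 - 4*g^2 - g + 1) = 6*g^4 + 2*g^3 - 17*g^2 - 8*g + 5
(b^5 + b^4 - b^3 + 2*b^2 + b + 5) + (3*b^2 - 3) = b^5 + b^4 - b^3 + 5*b^2 + b + 2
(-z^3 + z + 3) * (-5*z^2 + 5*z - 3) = 5*z^5 - 5*z^4 - 2*z^3 - 10*z^2 + 12*z - 9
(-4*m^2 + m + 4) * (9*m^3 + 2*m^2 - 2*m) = -36*m^5 + m^4 + 46*m^3 + 6*m^2 - 8*m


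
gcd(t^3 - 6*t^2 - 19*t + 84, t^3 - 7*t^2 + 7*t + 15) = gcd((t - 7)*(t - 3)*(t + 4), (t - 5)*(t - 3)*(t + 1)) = t - 3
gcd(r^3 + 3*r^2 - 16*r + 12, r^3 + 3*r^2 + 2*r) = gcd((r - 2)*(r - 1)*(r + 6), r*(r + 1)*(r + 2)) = 1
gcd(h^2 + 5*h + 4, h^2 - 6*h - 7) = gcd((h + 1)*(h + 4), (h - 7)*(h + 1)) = h + 1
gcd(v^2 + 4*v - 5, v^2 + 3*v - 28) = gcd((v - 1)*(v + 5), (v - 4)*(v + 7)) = 1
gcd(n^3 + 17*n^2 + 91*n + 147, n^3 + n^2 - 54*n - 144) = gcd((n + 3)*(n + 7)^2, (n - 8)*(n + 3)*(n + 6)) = n + 3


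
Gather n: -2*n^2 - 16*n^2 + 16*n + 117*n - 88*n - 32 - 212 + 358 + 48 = -18*n^2 + 45*n + 162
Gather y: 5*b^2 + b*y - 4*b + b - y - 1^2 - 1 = 5*b^2 - 3*b + y*(b - 1) - 2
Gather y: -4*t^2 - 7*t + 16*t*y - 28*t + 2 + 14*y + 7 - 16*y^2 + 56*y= -4*t^2 - 35*t - 16*y^2 + y*(16*t + 70) + 9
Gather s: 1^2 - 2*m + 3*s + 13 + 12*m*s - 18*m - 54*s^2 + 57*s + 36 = -20*m - 54*s^2 + s*(12*m + 60) + 50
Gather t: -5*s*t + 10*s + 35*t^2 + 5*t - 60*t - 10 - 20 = 10*s + 35*t^2 + t*(-5*s - 55) - 30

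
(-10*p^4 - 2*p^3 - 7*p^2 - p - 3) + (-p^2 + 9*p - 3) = -10*p^4 - 2*p^3 - 8*p^2 + 8*p - 6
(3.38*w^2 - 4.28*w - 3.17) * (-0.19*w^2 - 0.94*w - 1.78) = -0.6422*w^4 - 2.364*w^3 - 1.3909*w^2 + 10.5982*w + 5.6426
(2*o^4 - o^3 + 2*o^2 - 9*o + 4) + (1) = 2*o^4 - o^3 + 2*o^2 - 9*o + 5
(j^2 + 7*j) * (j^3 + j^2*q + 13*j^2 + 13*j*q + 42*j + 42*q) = j^5 + j^4*q + 20*j^4 + 20*j^3*q + 133*j^3 + 133*j^2*q + 294*j^2 + 294*j*q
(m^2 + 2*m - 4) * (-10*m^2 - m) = -10*m^4 - 21*m^3 + 38*m^2 + 4*m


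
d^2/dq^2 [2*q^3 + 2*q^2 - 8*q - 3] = 12*q + 4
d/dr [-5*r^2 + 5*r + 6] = 5 - 10*r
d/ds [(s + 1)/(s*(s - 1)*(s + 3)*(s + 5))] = (-3*s^4 - 18*s^3 - 28*s^2 - 14*s + 15)/(s^2*(s^6 + 14*s^5 + 63*s^4 + 68*s^3 - 161*s^2 - 210*s + 225))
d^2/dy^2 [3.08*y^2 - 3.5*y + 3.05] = 6.16000000000000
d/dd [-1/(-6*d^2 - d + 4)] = (-12*d - 1)/(6*d^2 + d - 4)^2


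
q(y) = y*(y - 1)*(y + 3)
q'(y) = y*(y - 1) + y*(y + 3) + (y - 1)*(y + 3) = 3*y^2 + 4*y - 3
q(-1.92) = 6.05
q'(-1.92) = 0.38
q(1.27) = 1.46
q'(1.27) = 6.92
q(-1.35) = 5.23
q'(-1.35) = -2.93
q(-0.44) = 1.62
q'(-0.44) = -4.18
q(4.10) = 90.24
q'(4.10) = 63.83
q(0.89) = -0.38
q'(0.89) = 2.94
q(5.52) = 212.58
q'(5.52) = 110.49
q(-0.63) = 2.43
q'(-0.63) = -4.33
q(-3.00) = 0.00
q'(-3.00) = 12.00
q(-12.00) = -1404.00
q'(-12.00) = 381.00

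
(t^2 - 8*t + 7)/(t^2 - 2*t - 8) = (-t^2 + 8*t - 7)/(-t^2 + 2*t + 8)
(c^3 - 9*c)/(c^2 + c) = (c^2 - 9)/(c + 1)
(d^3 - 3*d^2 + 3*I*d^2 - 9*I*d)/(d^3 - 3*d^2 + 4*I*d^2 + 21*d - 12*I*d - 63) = d*(d + 3*I)/(d^2 + 4*I*d + 21)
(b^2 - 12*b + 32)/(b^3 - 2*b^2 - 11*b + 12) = (b - 8)/(b^2 + 2*b - 3)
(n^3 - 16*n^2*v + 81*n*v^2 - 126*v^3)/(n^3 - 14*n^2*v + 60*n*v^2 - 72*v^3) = (n^2 - 10*n*v + 21*v^2)/(n^2 - 8*n*v + 12*v^2)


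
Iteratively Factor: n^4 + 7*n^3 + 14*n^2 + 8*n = (n + 1)*(n^3 + 6*n^2 + 8*n) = (n + 1)*(n + 2)*(n^2 + 4*n) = (n + 1)*(n + 2)*(n + 4)*(n)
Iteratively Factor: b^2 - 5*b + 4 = (b - 1)*(b - 4)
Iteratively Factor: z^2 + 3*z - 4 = (z + 4)*(z - 1)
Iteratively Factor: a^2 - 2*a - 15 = (a - 5)*(a + 3)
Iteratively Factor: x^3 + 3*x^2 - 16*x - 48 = (x - 4)*(x^2 + 7*x + 12) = (x - 4)*(x + 3)*(x + 4)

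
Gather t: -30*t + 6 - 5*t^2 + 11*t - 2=-5*t^2 - 19*t + 4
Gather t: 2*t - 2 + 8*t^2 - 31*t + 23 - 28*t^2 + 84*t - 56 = -20*t^2 + 55*t - 35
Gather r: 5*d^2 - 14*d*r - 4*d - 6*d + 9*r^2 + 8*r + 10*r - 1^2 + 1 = 5*d^2 - 10*d + 9*r^2 + r*(18 - 14*d)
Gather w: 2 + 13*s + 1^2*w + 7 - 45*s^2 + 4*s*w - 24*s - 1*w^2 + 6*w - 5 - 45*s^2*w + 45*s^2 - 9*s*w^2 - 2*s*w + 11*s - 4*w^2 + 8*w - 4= w^2*(-9*s - 5) + w*(-45*s^2 + 2*s + 15)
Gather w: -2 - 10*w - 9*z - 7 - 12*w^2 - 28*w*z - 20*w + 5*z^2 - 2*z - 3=-12*w^2 + w*(-28*z - 30) + 5*z^2 - 11*z - 12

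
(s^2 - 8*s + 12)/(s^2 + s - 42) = (s - 2)/(s + 7)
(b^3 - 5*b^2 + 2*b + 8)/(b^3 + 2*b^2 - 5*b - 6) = (b - 4)/(b + 3)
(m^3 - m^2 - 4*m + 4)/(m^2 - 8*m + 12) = (m^2 + m - 2)/(m - 6)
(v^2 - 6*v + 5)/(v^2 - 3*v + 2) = (v - 5)/(v - 2)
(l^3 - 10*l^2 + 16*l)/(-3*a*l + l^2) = (-l^2 + 10*l - 16)/(3*a - l)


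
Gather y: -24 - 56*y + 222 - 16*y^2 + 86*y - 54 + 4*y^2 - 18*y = -12*y^2 + 12*y + 144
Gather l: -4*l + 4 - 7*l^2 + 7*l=-7*l^2 + 3*l + 4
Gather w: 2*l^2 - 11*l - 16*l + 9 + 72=2*l^2 - 27*l + 81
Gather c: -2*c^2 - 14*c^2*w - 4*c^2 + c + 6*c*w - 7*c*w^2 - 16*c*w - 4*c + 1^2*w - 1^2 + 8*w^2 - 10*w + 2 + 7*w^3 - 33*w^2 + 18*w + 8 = c^2*(-14*w - 6) + c*(-7*w^2 - 10*w - 3) + 7*w^3 - 25*w^2 + 9*w + 9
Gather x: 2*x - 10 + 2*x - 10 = 4*x - 20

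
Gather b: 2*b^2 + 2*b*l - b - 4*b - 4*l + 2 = 2*b^2 + b*(2*l - 5) - 4*l + 2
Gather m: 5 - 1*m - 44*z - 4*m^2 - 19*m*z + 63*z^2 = -4*m^2 + m*(-19*z - 1) + 63*z^2 - 44*z + 5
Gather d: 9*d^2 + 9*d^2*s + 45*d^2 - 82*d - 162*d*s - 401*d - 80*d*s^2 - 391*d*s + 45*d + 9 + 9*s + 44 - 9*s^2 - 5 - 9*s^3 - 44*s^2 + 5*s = d^2*(9*s + 54) + d*(-80*s^2 - 553*s - 438) - 9*s^3 - 53*s^2 + 14*s + 48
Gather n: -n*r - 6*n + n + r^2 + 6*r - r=n*(-r - 5) + r^2 + 5*r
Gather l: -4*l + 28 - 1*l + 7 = 35 - 5*l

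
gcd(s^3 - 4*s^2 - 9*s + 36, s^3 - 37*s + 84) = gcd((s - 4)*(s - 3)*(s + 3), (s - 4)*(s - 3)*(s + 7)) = s^2 - 7*s + 12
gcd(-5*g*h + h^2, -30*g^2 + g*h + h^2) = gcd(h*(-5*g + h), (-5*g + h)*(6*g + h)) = 5*g - h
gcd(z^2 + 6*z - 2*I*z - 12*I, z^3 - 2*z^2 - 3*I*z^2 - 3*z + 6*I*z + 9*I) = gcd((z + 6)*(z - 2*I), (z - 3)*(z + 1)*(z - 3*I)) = 1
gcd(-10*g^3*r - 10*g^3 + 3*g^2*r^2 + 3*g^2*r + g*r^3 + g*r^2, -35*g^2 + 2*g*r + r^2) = 1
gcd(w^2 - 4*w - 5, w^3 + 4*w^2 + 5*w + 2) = w + 1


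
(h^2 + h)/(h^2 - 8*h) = (h + 1)/(h - 8)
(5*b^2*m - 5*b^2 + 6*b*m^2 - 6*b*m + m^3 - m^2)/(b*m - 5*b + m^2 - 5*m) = (5*b*m - 5*b + m^2 - m)/(m - 5)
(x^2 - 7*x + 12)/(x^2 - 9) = (x - 4)/(x + 3)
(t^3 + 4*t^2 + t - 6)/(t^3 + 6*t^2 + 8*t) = (t^2 + 2*t - 3)/(t*(t + 4))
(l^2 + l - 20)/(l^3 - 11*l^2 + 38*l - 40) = (l + 5)/(l^2 - 7*l + 10)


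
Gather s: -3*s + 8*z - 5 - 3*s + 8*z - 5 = -6*s + 16*z - 10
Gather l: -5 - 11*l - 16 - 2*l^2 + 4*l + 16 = -2*l^2 - 7*l - 5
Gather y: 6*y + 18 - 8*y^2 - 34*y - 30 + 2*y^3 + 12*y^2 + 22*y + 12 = 2*y^3 + 4*y^2 - 6*y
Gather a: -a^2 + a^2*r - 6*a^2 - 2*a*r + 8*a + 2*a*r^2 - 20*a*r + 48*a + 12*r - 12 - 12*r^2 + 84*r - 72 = a^2*(r - 7) + a*(2*r^2 - 22*r + 56) - 12*r^2 + 96*r - 84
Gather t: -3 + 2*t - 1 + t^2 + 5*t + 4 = t^2 + 7*t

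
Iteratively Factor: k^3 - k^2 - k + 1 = (k + 1)*(k^2 - 2*k + 1) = (k - 1)*(k + 1)*(k - 1)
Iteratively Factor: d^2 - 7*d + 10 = (d - 5)*(d - 2)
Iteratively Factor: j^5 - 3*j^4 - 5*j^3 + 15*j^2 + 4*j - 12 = (j - 1)*(j^4 - 2*j^3 - 7*j^2 + 8*j + 12) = (j - 1)*(j + 1)*(j^3 - 3*j^2 - 4*j + 12) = (j - 2)*(j - 1)*(j + 1)*(j^2 - j - 6) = (j - 2)*(j - 1)*(j + 1)*(j + 2)*(j - 3)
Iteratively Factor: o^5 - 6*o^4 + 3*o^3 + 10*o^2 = (o)*(o^4 - 6*o^3 + 3*o^2 + 10*o) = o^2*(o^3 - 6*o^2 + 3*o + 10) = o^2*(o + 1)*(o^2 - 7*o + 10) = o^2*(o - 2)*(o + 1)*(o - 5)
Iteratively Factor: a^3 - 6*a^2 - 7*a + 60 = (a - 5)*(a^2 - a - 12) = (a - 5)*(a - 4)*(a + 3)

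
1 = 1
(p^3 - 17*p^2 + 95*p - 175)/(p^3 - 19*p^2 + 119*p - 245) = (p - 5)/(p - 7)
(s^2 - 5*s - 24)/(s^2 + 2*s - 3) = (s - 8)/(s - 1)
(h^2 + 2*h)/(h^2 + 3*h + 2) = h/(h + 1)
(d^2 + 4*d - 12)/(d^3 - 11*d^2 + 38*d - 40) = (d + 6)/(d^2 - 9*d + 20)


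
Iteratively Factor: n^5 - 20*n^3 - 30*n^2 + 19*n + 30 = (n + 3)*(n^4 - 3*n^3 - 11*n^2 + 3*n + 10) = (n + 2)*(n + 3)*(n^3 - 5*n^2 - n + 5) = (n - 1)*(n + 2)*(n + 3)*(n^2 - 4*n - 5) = (n - 5)*(n - 1)*(n + 2)*(n + 3)*(n + 1)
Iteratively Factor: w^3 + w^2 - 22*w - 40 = (w - 5)*(w^2 + 6*w + 8) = (w - 5)*(w + 4)*(w + 2)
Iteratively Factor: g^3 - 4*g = (g)*(g^2 - 4) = g*(g + 2)*(g - 2)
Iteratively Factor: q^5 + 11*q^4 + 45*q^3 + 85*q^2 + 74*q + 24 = (q + 2)*(q^4 + 9*q^3 + 27*q^2 + 31*q + 12) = (q + 2)*(q + 4)*(q^3 + 5*q^2 + 7*q + 3) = (q + 2)*(q + 3)*(q + 4)*(q^2 + 2*q + 1) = (q + 1)*(q + 2)*(q + 3)*(q + 4)*(q + 1)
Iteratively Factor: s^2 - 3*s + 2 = (s - 1)*(s - 2)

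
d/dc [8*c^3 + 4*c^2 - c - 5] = 24*c^2 + 8*c - 1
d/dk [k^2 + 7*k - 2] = 2*k + 7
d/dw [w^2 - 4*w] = 2*w - 4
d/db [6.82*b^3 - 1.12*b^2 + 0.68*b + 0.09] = 20.46*b^2 - 2.24*b + 0.68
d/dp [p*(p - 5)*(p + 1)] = 3*p^2 - 8*p - 5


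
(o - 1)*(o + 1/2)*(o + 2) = o^3 + 3*o^2/2 - 3*o/2 - 1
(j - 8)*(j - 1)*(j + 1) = j^3 - 8*j^2 - j + 8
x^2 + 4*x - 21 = (x - 3)*(x + 7)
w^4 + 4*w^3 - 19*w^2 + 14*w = w*(w - 2)*(w - 1)*(w + 7)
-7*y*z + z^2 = z*(-7*y + z)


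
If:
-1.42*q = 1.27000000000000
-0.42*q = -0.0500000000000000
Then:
No Solution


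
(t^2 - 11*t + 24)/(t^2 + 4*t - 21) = (t - 8)/(t + 7)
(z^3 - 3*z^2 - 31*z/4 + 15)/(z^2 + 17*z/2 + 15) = (z^2 - 11*z/2 + 6)/(z + 6)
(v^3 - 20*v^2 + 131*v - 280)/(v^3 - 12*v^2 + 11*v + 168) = (v - 5)/(v + 3)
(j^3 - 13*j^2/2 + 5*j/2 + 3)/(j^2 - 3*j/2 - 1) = (j^2 - 7*j + 6)/(j - 2)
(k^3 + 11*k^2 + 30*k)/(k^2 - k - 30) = k*(k + 6)/(k - 6)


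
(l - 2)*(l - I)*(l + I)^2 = l^4 - 2*l^3 + I*l^3 + l^2 - 2*I*l^2 - 2*l + I*l - 2*I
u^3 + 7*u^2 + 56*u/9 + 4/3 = (u + 1/3)*(u + 2/3)*(u + 6)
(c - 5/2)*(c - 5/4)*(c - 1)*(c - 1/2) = c^4 - 21*c^3/4 + 37*c^2/4 - 105*c/16 + 25/16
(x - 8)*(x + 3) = x^2 - 5*x - 24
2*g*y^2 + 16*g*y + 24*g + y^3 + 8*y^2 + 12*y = (2*g + y)*(y + 2)*(y + 6)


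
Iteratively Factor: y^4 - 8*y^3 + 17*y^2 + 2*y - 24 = (y + 1)*(y^3 - 9*y^2 + 26*y - 24) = (y - 4)*(y + 1)*(y^2 - 5*y + 6) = (y - 4)*(y - 2)*(y + 1)*(y - 3)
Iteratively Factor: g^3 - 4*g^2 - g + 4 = (g - 4)*(g^2 - 1) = (g - 4)*(g + 1)*(g - 1)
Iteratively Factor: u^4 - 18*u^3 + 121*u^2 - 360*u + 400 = (u - 5)*(u^3 - 13*u^2 + 56*u - 80) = (u - 5)*(u - 4)*(u^2 - 9*u + 20) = (u - 5)*(u - 4)^2*(u - 5)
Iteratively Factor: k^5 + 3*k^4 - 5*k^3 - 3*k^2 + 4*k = (k + 4)*(k^4 - k^3 - k^2 + k) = (k - 1)*(k + 4)*(k^3 - k) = k*(k - 1)*(k + 4)*(k^2 - 1) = k*(k - 1)*(k + 1)*(k + 4)*(k - 1)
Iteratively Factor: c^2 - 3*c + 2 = (c - 2)*(c - 1)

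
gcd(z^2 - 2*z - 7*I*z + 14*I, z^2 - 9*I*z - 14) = z - 7*I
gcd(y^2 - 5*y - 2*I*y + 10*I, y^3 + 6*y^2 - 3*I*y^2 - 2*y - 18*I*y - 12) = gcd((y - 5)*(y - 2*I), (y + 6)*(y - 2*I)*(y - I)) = y - 2*I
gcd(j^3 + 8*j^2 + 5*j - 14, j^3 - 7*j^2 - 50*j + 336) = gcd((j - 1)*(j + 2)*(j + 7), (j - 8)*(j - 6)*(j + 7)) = j + 7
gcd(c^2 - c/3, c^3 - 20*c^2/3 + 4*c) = c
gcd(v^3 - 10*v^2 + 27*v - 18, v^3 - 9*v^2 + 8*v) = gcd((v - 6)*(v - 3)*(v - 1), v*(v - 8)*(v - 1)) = v - 1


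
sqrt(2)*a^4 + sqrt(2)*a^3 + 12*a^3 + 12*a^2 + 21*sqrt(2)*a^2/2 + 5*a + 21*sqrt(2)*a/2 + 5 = (a + sqrt(2)/2)^2*(a + 5*sqrt(2))*(sqrt(2)*a + sqrt(2))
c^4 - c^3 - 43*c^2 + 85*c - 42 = (c - 6)*(c - 1)^2*(c + 7)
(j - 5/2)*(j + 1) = j^2 - 3*j/2 - 5/2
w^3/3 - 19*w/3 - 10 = (w/3 + 1)*(w - 5)*(w + 2)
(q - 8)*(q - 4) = q^2 - 12*q + 32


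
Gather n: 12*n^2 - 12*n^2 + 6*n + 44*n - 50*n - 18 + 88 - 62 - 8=0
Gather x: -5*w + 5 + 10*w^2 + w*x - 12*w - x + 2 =10*w^2 - 17*w + x*(w - 1) + 7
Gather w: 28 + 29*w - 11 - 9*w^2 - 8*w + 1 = -9*w^2 + 21*w + 18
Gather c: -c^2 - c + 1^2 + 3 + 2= -c^2 - c + 6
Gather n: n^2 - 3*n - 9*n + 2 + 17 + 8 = n^2 - 12*n + 27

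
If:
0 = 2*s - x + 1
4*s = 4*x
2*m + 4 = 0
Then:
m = -2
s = -1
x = -1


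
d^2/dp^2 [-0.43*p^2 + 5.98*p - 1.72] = -0.860000000000000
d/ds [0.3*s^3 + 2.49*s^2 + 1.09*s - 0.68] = 0.9*s^2 + 4.98*s + 1.09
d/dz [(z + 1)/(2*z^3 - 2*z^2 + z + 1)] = 4*z*(-z^2 - z + 1)/(4*z^6 - 8*z^5 + 8*z^4 - 3*z^2 + 2*z + 1)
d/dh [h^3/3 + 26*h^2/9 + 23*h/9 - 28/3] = h^2 + 52*h/9 + 23/9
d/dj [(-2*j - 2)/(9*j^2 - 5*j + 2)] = 2*(9*j^2 + 18*j - 7)/(81*j^4 - 90*j^3 + 61*j^2 - 20*j + 4)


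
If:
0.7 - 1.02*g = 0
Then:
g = 0.69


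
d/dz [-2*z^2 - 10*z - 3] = -4*z - 10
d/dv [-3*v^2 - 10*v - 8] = -6*v - 10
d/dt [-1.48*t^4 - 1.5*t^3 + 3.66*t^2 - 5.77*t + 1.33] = -5.92*t^3 - 4.5*t^2 + 7.32*t - 5.77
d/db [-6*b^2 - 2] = -12*b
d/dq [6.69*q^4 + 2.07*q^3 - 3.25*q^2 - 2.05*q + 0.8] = 26.76*q^3 + 6.21*q^2 - 6.5*q - 2.05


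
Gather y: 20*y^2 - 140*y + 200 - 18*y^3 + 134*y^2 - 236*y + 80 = -18*y^3 + 154*y^2 - 376*y + 280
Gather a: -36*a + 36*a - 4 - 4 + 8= 0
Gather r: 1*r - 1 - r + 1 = 0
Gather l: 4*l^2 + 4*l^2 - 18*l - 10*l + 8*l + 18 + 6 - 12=8*l^2 - 20*l + 12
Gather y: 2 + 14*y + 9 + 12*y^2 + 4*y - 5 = 12*y^2 + 18*y + 6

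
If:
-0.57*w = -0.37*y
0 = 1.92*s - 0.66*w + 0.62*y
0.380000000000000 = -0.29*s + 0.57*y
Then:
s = -0.06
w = 0.41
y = 0.63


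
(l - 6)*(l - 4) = l^2 - 10*l + 24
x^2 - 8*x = x*(x - 8)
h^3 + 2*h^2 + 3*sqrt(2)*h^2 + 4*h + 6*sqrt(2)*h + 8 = (h + 2)*(h + sqrt(2))*(h + 2*sqrt(2))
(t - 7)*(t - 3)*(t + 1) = t^3 - 9*t^2 + 11*t + 21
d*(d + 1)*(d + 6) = d^3 + 7*d^2 + 6*d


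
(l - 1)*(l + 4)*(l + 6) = l^3 + 9*l^2 + 14*l - 24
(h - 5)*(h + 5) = h^2 - 25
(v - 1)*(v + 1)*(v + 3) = v^3 + 3*v^2 - v - 3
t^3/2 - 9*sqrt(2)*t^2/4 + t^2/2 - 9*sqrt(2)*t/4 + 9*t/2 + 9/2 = (t/2 + 1/2)*(t - 3*sqrt(2))*(t - 3*sqrt(2)/2)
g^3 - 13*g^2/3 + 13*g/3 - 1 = (g - 3)*(g - 1)*(g - 1/3)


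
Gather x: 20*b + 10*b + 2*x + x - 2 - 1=30*b + 3*x - 3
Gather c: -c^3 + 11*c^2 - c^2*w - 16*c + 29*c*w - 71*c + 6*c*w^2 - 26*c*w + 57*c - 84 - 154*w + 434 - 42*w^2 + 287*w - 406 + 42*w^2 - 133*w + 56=-c^3 + c^2*(11 - w) + c*(6*w^2 + 3*w - 30)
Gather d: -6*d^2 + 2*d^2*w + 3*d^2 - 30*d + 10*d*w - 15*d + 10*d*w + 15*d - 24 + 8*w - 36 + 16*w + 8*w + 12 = d^2*(2*w - 3) + d*(20*w - 30) + 32*w - 48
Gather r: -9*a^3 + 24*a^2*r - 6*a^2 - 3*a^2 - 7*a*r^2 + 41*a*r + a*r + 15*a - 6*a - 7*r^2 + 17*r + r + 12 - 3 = -9*a^3 - 9*a^2 + 9*a + r^2*(-7*a - 7) + r*(24*a^2 + 42*a + 18) + 9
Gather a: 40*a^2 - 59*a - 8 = 40*a^2 - 59*a - 8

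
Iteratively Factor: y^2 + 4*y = (y)*(y + 4)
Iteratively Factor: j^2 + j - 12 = (j - 3)*(j + 4)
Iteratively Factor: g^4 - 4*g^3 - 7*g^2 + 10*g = (g + 2)*(g^3 - 6*g^2 + 5*g) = (g - 1)*(g + 2)*(g^2 - 5*g) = (g - 5)*(g - 1)*(g + 2)*(g)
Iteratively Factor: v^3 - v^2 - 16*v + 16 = (v - 4)*(v^2 + 3*v - 4) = (v - 4)*(v + 4)*(v - 1)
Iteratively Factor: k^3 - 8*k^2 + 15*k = (k)*(k^2 - 8*k + 15) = k*(k - 5)*(k - 3)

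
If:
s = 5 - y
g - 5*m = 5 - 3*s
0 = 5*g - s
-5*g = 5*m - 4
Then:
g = 3/7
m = 13/35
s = 15/7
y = 20/7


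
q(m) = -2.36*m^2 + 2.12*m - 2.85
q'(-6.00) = 30.44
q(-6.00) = -100.53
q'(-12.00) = 58.76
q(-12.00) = -368.13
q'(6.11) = -26.72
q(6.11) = -78.00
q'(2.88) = -11.47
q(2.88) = -16.32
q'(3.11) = -12.56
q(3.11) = -19.08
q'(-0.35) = 3.77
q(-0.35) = -3.88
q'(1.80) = -6.38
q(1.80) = -6.68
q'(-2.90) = 15.81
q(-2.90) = -28.85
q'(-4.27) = 22.27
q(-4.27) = -54.93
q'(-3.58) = 19.02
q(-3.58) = -40.69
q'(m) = 2.12 - 4.72*m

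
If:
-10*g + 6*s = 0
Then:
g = 3*s/5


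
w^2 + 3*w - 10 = (w - 2)*(w + 5)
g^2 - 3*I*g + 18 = (g - 6*I)*(g + 3*I)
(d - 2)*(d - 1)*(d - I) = d^3 - 3*d^2 - I*d^2 + 2*d + 3*I*d - 2*I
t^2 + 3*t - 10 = (t - 2)*(t + 5)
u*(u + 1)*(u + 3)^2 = u^4 + 7*u^3 + 15*u^2 + 9*u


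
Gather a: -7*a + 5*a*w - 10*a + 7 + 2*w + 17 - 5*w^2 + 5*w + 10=a*(5*w - 17) - 5*w^2 + 7*w + 34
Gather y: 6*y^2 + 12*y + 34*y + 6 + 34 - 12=6*y^2 + 46*y + 28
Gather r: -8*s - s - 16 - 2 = -9*s - 18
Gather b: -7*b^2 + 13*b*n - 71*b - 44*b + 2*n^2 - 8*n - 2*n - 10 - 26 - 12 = -7*b^2 + b*(13*n - 115) + 2*n^2 - 10*n - 48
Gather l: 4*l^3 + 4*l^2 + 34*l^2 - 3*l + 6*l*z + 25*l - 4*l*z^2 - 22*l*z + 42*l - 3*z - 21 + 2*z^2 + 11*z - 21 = 4*l^3 + 38*l^2 + l*(-4*z^2 - 16*z + 64) + 2*z^2 + 8*z - 42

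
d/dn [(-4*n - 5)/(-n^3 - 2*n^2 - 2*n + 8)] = (4*n^3 + 8*n^2 + 8*n - (4*n + 5)*(3*n^2 + 4*n + 2) - 32)/(n^3 + 2*n^2 + 2*n - 8)^2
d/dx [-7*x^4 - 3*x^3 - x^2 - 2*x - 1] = -28*x^3 - 9*x^2 - 2*x - 2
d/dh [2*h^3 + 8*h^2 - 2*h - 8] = 6*h^2 + 16*h - 2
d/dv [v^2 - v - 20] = 2*v - 1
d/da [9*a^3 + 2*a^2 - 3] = a*(27*a + 4)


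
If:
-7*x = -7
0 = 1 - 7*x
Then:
No Solution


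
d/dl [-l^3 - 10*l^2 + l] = -3*l^2 - 20*l + 1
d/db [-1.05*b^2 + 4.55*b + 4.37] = 4.55 - 2.1*b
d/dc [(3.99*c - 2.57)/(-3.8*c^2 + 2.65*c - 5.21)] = (15.162*c^2 - 19.532*c - 13.9774)/(14.44*c^4 - 20.14*c^3 + 46.6185*c^2 - 27.613*c + 27.1441)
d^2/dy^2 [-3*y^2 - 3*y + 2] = -6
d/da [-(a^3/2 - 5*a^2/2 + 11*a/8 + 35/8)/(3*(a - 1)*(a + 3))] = (-4*a^4 - 16*a^3 + 87*a^2 - 50*a + 103)/(24*(a^4 + 4*a^3 - 2*a^2 - 12*a + 9))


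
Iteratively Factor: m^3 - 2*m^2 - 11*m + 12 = (m - 1)*(m^2 - m - 12) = (m - 1)*(m + 3)*(m - 4)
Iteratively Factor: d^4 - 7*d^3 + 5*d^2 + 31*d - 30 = (d - 1)*(d^3 - 6*d^2 - d + 30) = (d - 1)*(d + 2)*(d^2 - 8*d + 15) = (d - 5)*(d - 1)*(d + 2)*(d - 3)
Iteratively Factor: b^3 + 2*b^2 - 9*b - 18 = (b + 2)*(b^2 - 9) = (b + 2)*(b + 3)*(b - 3)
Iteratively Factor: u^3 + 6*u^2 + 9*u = (u + 3)*(u^2 + 3*u) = (u + 3)^2*(u)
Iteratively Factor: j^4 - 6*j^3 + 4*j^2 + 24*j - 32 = (j - 2)*(j^3 - 4*j^2 - 4*j + 16) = (j - 2)^2*(j^2 - 2*j - 8) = (j - 2)^2*(j + 2)*(j - 4)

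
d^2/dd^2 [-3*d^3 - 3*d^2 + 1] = -18*d - 6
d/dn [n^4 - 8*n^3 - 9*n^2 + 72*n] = 4*n^3 - 24*n^2 - 18*n + 72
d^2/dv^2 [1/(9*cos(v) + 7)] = 9*(9*sin(v)^2 + 7*cos(v) + 9)/(9*cos(v) + 7)^3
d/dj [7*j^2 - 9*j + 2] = 14*j - 9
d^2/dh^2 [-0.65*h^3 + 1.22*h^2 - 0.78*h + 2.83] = 2.44 - 3.9*h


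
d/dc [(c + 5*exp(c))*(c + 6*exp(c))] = 11*c*exp(c) + 2*c + 60*exp(2*c) + 11*exp(c)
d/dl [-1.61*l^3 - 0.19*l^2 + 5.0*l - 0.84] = -4.83*l^2 - 0.38*l + 5.0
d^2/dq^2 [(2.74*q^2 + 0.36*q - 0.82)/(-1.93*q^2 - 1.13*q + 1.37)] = (9.26940399999999*q^3 - 25.142496*q^2 + 5.018772*q - 4.969604)/(7.189057*q^6 + 12.627411*q^5 - 7.916088*q^4 - 16.484101*q^3 + 5.619192*q^2 + 6.362691*q - 2.571353)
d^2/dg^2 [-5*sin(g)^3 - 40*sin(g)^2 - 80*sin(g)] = 45*sin(g)^3 + 160*sin(g)^2 + 50*sin(g) - 80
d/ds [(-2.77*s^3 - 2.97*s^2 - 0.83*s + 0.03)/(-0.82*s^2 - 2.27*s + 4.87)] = (2.2714*s^4 + 12.5758*s^3 - 34.4084*s^2 - 28.8786*s - 3.974)/(0.6724*s^4 + 3.7228*s^3 - 2.8339*s^2 - 22.1098*s + 23.7169)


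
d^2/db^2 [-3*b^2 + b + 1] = -6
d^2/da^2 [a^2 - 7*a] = 2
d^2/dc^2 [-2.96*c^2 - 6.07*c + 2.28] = -5.92000000000000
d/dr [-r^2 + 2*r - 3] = 2 - 2*r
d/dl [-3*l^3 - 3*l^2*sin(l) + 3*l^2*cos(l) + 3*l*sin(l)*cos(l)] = -3*sqrt(2)*l^2*sin(l + pi/4) - 9*l^2 + 3*l*cos(2*l) + 6*sqrt(2)*l*cos(l + pi/4) + 3*sin(2*l)/2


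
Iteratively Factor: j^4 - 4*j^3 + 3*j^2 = (j)*(j^3 - 4*j^2 + 3*j) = j^2*(j^2 - 4*j + 3) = j^2*(j - 1)*(j - 3)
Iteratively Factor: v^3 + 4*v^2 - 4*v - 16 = (v + 2)*(v^2 + 2*v - 8) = (v + 2)*(v + 4)*(v - 2)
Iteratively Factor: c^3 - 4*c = (c)*(c^2 - 4) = c*(c + 2)*(c - 2)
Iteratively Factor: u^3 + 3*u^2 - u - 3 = (u - 1)*(u^2 + 4*u + 3) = (u - 1)*(u + 1)*(u + 3)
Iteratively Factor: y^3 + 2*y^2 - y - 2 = (y - 1)*(y^2 + 3*y + 2) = (y - 1)*(y + 2)*(y + 1)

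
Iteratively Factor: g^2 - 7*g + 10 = (g - 5)*(g - 2)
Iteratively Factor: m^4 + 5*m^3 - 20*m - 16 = (m + 1)*(m^3 + 4*m^2 - 4*m - 16) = (m - 2)*(m + 1)*(m^2 + 6*m + 8) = (m - 2)*(m + 1)*(m + 4)*(m + 2)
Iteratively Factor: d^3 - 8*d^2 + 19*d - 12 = (d - 3)*(d^2 - 5*d + 4) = (d - 3)*(d - 1)*(d - 4)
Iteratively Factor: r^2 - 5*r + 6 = (r - 2)*(r - 3)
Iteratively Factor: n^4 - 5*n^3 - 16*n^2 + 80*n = (n + 4)*(n^3 - 9*n^2 + 20*n) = (n - 4)*(n + 4)*(n^2 - 5*n) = n*(n - 4)*(n + 4)*(n - 5)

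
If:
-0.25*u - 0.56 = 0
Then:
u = -2.24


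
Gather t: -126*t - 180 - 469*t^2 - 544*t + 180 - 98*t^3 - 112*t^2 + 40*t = -98*t^3 - 581*t^2 - 630*t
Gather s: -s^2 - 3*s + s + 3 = -s^2 - 2*s + 3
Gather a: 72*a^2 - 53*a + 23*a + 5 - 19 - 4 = 72*a^2 - 30*a - 18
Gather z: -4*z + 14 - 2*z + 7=21 - 6*z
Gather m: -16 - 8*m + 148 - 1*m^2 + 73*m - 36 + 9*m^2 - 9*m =8*m^2 + 56*m + 96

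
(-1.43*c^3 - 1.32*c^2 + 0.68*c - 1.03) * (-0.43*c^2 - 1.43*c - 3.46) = 0.6149*c^5 + 2.6125*c^4 + 6.543*c^3 + 4.0377*c^2 - 0.8799*c + 3.5638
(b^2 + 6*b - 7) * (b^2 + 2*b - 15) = b^4 + 8*b^3 - 10*b^2 - 104*b + 105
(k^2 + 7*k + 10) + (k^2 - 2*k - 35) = 2*k^2 + 5*k - 25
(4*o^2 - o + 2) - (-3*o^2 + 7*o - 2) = 7*o^2 - 8*o + 4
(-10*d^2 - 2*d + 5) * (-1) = 10*d^2 + 2*d - 5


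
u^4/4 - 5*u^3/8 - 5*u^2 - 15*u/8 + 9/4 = (u/4 + 1/4)*(u - 6)*(u - 1/2)*(u + 3)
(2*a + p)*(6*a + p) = 12*a^2 + 8*a*p + p^2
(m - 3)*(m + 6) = m^2 + 3*m - 18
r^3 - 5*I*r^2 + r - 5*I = (r - 5*I)*(r - I)*(r + I)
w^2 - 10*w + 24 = (w - 6)*(w - 4)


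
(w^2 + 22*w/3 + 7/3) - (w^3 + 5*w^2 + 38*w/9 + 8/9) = -w^3 - 4*w^2 + 28*w/9 + 13/9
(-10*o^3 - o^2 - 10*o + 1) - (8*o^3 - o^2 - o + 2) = -18*o^3 - 9*o - 1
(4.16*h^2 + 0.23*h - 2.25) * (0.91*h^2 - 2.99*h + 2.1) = 3.7856*h^4 - 12.2291*h^3 + 6.0008*h^2 + 7.2105*h - 4.725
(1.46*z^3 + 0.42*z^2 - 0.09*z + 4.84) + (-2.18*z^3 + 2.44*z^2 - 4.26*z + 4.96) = -0.72*z^3 + 2.86*z^2 - 4.35*z + 9.8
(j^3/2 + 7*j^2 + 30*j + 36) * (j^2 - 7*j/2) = j^5/2 + 21*j^4/4 + 11*j^3/2 - 69*j^2 - 126*j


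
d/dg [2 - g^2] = -2*g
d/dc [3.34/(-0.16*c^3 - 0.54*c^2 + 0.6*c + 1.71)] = (1.6032*c^2 + 3.6072*c - 2.004)/(0.16*c^3 + 0.54*c^2 - 0.6*c - 1.71)^2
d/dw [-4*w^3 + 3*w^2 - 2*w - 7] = -12*w^2 + 6*w - 2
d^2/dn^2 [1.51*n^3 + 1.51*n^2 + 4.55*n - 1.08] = 9.06*n + 3.02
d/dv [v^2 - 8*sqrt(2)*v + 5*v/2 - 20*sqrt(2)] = 2*v - 8*sqrt(2) + 5/2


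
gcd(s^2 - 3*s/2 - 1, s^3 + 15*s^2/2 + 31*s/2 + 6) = s + 1/2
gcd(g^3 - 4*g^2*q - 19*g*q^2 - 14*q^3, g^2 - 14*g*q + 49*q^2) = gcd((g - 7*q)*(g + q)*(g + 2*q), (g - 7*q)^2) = -g + 7*q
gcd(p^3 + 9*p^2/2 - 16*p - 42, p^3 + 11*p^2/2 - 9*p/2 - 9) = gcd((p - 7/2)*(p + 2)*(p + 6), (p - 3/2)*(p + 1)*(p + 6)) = p + 6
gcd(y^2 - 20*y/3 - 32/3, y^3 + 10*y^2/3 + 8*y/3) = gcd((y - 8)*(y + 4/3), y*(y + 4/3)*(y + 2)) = y + 4/3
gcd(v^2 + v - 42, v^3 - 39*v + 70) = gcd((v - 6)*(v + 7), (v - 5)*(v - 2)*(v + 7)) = v + 7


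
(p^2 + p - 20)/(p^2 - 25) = (p - 4)/(p - 5)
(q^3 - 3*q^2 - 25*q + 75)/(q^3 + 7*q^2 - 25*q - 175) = (q - 3)/(q + 7)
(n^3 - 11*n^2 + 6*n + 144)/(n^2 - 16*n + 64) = (n^2 - 3*n - 18)/(n - 8)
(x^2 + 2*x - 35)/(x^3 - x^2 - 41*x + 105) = 1/(x - 3)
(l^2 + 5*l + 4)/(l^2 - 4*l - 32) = (l + 1)/(l - 8)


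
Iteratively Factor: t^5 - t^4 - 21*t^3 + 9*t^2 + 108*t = (t + 3)*(t^4 - 4*t^3 - 9*t^2 + 36*t) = t*(t + 3)*(t^3 - 4*t^2 - 9*t + 36) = t*(t - 4)*(t + 3)*(t^2 - 9) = t*(t - 4)*(t + 3)^2*(t - 3)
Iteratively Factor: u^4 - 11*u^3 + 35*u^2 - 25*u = (u)*(u^3 - 11*u^2 + 35*u - 25) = u*(u - 5)*(u^2 - 6*u + 5) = u*(u - 5)*(u - 1)*(u - 5)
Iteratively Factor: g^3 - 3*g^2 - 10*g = (g + 2)*(g^2 - 5*g) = g*(g + 2)*(g - 5)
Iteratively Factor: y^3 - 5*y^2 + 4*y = (y - 4)*(y^2 - y) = y*(y - 4)*(y - 1)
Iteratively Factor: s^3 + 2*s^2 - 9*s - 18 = (s + 2)*(s^2 - 9) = (s - 3)*(s + 2)*(s + 3)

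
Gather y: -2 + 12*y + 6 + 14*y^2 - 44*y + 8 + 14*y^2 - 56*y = 28*y^2 - 88*y + 12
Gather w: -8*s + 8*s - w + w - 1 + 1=0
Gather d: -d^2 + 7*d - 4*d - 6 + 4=-d^2 + 3*d - 2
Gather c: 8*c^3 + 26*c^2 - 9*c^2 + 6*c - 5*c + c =8*c^3 + 17*c^2 + 2*c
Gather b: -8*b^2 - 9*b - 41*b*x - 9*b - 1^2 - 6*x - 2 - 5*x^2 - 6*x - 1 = -8*b^2 + b*(-41*x - 18) - 5*x^2 - 12*x - 4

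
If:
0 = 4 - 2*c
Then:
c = 2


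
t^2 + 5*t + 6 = (t + 2)*(t + 3)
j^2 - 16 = (j - 4)*(j + 4)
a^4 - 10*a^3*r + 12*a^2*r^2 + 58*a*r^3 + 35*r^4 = (a - 7*r)*(a - 5*r)*(a + r)^2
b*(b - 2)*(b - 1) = b^3 - 3*b^2 + 2*b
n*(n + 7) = n^2 + 7*n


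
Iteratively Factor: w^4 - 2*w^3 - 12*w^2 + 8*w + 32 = (w - 4)*(w^3 + 2*w^2 - 4*w - 8) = (w - 4)*(w - 2)*(w^2 + 4*w + 4) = (w - 4)*(w - 2)*(w + 2)*(w + 2)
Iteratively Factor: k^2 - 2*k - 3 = (k - 3)*(k + 1)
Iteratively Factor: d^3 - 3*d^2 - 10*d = (d + 2)*(d^2 - 5*d) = (d - 5)*(d + 2)*(d)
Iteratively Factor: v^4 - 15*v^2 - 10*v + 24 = (v + 3)*(v^3 - 3*v^2 - 6*v + 8) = (v - 4)*(v + 3)*(v^2 + v - 2) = (v - 4)*(v - 1)*(v + 3)*(v + 2)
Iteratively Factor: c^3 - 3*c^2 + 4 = (c - 2)*(c^2 - c - 2) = (c - 2)^2*(c + 1)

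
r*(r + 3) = r^2 + 3*r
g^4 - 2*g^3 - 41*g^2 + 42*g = g*(g - 7)*(g - 1)*(g + 6)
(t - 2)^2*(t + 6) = t^3 + 2*t^2 - 20*t + 24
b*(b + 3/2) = b^2 + 3*b/2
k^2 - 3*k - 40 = (k - 8)*(k + 5)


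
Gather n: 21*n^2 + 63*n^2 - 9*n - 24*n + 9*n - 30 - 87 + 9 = 84*n^2 - 24*n - 108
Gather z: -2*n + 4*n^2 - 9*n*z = 4*n^2 - 9*n*z - 2*n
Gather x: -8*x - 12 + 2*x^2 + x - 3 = 2*x^2 - 7*x - 15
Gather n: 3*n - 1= 3*n - 1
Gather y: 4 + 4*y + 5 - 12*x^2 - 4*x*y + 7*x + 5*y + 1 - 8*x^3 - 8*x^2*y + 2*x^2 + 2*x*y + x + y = -8*x^3 - 10*x^2 + 8*x + y*(-8*x^2 - 2*x + 10) + 10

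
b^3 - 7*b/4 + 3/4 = (b - 1)*(b - 1/2)*(b + 3/2)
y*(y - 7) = y^2 - 7*y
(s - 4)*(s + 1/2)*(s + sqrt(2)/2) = s^3 - 7*s^2/2 + sqrt(2)*s^2/2 - 7*sqrt(2)*s/4 - 2*s - sqrt(2)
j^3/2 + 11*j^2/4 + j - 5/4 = (j/2 + 1/2)*(j - 1/2)*(j + 5)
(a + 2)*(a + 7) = a^2 + 9*a + 14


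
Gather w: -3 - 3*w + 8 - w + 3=8 - 4*w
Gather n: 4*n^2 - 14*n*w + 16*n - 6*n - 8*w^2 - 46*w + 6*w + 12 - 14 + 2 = 4*n^2 + n*(10 - 14*w) - 8*w^2 - 40*w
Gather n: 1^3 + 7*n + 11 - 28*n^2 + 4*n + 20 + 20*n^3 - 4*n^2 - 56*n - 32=20*n^3 - 32*n^2 - 45*n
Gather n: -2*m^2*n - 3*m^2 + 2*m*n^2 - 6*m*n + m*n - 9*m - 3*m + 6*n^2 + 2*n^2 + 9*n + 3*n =-3*m^2 - 12*m + n^2*(2*m + 8) + n*(-2*m^2 - 5*m + 12)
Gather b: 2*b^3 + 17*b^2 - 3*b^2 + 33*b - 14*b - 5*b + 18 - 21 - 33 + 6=2*b^3 + 14*b^2 + 14*b - 30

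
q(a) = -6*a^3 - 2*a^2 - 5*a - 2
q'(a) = -18*a^2 - 4*a - 5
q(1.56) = -37.45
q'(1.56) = -55.04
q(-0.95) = 6.09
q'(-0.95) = -17.44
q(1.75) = -49.03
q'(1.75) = -67.12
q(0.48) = -5.52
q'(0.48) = -11.07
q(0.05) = -2.26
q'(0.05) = -5.24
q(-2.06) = 52.26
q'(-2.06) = -73.14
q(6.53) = -1790.60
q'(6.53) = -798.66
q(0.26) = -3.54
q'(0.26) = -7.26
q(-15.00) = 19873.00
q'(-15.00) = -3995.00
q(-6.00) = 1252.00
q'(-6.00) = -629.00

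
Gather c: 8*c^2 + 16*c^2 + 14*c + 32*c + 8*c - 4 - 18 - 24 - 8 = 24*c^2 + 54*c - 54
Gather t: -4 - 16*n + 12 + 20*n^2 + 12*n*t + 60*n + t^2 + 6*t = 20*n^2 + 44*n + t^2 + t*(12*n + 6) + 8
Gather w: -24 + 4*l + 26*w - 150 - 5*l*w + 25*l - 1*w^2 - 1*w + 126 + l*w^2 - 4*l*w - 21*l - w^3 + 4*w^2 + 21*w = 8*l - w^3 + w^2*(l + 3) + w*(46 - 9*l) - 48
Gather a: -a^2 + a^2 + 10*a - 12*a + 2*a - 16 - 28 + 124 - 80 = 0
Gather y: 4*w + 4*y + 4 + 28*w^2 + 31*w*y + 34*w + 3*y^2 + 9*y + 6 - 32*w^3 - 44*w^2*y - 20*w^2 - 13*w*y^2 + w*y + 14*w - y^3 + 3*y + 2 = -32*w^3 + 8*w^2 + 52*w - y^3 + y^2*(3 - 13*w) + y*(-44*w^2 + 32*w + 16) + 12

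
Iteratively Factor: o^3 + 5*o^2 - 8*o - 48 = (o - 3)*(o^2 + 8*o + 16) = (o - 3)*(o + 4)*(o + 4)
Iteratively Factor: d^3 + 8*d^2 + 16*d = (d)*(d^2 + 8*d + 16) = d*(d + 4)*(d + 4)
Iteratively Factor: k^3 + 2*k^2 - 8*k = (k - 2)*(k^2 + 4*k) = k*(k - 2)*(k + 4)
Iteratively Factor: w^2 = (w)*(w)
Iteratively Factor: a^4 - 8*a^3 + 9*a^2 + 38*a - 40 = (a - 1)*(a^3 - 7*a^2 + 2*a + 40) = (a - 5)*(a - 1)*(a^2 - 2*a - 8) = (a - 5)*(a - 1)*(a + 2)*(a - 4)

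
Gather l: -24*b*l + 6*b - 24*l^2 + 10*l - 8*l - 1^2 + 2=6*b - 24*l^2 + l*(2 - 24*b) + 1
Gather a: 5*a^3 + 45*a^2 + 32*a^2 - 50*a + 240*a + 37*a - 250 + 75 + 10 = 5*a^3 + 77*a^2 + 227*a - 165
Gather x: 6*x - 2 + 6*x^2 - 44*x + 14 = 6*x^2 - 38*x + 12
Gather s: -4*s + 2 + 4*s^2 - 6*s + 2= 4*s^2 - 10*s + 4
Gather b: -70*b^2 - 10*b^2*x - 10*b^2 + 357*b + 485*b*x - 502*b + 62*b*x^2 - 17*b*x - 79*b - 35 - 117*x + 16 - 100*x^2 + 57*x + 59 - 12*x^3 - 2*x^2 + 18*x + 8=b^2*(-10*x - 80) + b*(62*x^2 + 468*x - 224) - 12*x^3 - 102*x^2 - 42*x + 48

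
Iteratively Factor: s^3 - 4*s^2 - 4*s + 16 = (s - 2)*(s^2 - 2*s - 8) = (s - 2)*(s + 2)*(s - 4)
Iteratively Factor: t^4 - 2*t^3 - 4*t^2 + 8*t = (t - 2)*(t^3 - 4*t) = t*(t - 2)*(t^2 - 4) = t*(t - 2)^2*(t + 2)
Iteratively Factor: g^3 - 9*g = (g + 3)*(g^2 - 3*g) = g*(g + 3)*(g - 3)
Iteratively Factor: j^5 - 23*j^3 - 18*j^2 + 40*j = (j - 5)*(j^4 + 5*j^3 + 2*j^2 - 8*j) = (j - 5)*(j + 4)*(j^3 + j^2 - 2*j) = (j - 5)*(j - 1)*(j + 4)*(j^2 + 2*j) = (j - 5)*(j - 1)*(j + 2)*(j + 4)*(j)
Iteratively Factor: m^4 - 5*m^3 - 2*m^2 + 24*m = (m - 3)*(m^3 - 2*m^2 - 8*m) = (m - 3)*(m + 2)*(m^2 - 4*m) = m*(m - 3)*(m + 2)*(m - 4)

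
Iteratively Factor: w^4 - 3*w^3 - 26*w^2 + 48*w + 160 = (w + 4)*(w^3 - 7*w^2 + 2*w + 40) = (w + 2)*(w + 4)*(w^2 - 9*w + 20) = (w - 5)*(w + 2)*(w + 4)*(w - 4)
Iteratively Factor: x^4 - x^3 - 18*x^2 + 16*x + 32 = (x + 4)*(x^3 - 5*x^2 + 2*x + 8) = (x - 2)*(x + 4)*(x^2 - 3*x - 4) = (x - 2)*(x + 1)*(x + 4)*(x - 4)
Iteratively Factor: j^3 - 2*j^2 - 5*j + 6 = (j - 1)*(j^2 - j - 6) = (j - 1)*(j + 2)*(j - 3)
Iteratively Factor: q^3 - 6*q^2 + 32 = (q + 2)*(q^2 - 8*q + 16) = (q - 4)*(q + 2)*(q - 4)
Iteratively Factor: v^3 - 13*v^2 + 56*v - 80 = (v - 4)*(v^2 - 9*v + 20) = (v - 4)^2*(v - 5)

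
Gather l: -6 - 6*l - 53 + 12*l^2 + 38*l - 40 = 12*l^2 + 32*l - 99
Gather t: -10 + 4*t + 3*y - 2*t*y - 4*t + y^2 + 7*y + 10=-2*t*y + y^2 + 10*y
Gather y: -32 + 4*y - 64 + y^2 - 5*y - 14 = y^2 - y - 110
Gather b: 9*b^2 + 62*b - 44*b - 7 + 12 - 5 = 9*b^2 + 18*b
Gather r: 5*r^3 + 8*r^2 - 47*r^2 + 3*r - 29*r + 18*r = 5*r^3 - 39*r^2 - 8*r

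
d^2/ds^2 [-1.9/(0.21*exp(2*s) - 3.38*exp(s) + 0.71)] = (-1.9*(0.42*exp(s) - 3.38)*(0.84*exp(s) - 6.76)*exp(s) + (1.596*exp(s) - 6.422)*(0.21*exp(2*s) - 3.38*exp(s) + 0.71))*exp(s)/(0.21*exp(2*s) - 3.38*exp(s) + 0.71)^3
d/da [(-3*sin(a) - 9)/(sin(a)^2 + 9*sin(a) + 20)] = 3*(sin(a)^2 + 6*sin(a) + 7)*cos(a)/(sin(a)^2 + 9*sin(a) + 20)^2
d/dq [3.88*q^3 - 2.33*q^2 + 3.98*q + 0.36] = 11.64*q^2 - 4.66*q + 3.98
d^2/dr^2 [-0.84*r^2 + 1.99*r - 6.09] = -1.68000000000000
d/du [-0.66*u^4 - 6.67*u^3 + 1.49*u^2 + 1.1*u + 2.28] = -2.64*u^3 - 20.01*u^2 + 2.98*u + 1.1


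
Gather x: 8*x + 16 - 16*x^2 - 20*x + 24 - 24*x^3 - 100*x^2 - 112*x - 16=-24*x^3 - 116*x^2 - 124*x + 24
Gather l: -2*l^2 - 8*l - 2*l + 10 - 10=-2*l^2 - 10*l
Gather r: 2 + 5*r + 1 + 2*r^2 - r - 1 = 2*r^2 + 4*r + 2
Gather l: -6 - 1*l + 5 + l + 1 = 0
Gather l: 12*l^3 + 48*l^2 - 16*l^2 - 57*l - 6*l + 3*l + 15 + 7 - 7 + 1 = 12*l^3 + 32*l^2 - 60*l + 16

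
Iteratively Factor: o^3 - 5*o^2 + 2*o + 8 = (o + 1)*(o^2 - 6*o + 8) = (o - 4)*(o + 1)*(o - 2)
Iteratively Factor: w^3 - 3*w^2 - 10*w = (w)*(w^2 - 3*w - 10) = w*(w + 2)*(w - 5)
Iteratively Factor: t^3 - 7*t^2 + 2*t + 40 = (t - 5)*(t^2 - 2*t - 8) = (t - 5)*(t - 4)*(t + 2)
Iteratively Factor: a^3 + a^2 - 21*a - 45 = (a + 3)*(a^2 - 2*a - 15) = (a + 3)^2*(a - 5)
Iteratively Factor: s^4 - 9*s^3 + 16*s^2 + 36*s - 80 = (s + 2)*(s^3 - 11*s^2 + 38*s - 40) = (s - 4)*(s + 2)*(s^2 - 7*s + 10) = (s - 5)*(s - 4)*(s + 2)*(s - 2)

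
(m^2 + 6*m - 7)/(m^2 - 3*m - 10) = (-m^2 - 6*m + 7)/(-m^2 + 3*m + 10)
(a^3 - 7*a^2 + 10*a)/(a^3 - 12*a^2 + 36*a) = (a^2 - 7*a + 10)/(a^2 - 12*a + 36)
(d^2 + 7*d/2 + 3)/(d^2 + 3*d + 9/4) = 2*(d + 2)/(2*d + 3)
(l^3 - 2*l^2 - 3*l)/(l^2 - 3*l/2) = 2*(l^2 - 2*l - 3)/(2*l - 3)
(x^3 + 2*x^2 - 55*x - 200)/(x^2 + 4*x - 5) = (x^2 - 3*x - 40)/(x - 1)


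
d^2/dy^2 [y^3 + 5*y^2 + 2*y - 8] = 6*y + 10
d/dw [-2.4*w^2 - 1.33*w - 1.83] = -4.8*w - 1.33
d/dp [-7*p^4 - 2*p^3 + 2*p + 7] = -28*p^3 - 6*p^2 + 2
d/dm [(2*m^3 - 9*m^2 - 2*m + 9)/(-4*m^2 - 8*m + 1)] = 2*(-4*m^4 - 16*m^3 + 35*m^2 + 27*m + 35)/(16*m^4 + 64*m^3 + 56*m^2 - 16*m + 1)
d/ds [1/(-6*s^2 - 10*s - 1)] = 2*(6*s + 5)/(6*s^2 + 10*s + 1)^2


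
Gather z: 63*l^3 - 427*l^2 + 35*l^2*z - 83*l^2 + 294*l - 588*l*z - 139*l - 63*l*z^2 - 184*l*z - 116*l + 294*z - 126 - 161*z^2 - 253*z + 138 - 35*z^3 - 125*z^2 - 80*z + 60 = 63*l^3 - 510*l^2 + 39*l - 35*z^3 + z^2*(-63*l - 286) + z*(35*l^2 - 772*l - 39) + 72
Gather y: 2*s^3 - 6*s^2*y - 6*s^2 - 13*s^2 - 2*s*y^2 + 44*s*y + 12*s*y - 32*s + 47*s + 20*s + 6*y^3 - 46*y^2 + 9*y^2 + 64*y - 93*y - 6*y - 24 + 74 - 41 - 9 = 2*s^3 - 19*s^2 + 35*s + 6*y^3 + y^2*(-2*s - 37) + y*(-6*s^2 + 56*s - 35)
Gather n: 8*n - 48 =8*n - 48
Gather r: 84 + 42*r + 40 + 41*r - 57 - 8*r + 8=75*r + 75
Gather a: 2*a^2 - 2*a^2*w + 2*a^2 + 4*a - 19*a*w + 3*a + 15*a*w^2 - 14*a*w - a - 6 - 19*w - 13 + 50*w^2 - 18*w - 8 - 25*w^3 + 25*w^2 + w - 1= a^2*(4 - 2*w) + a*(15*w^2 - 33*w + 6) - 25*w^3 + 75*w^2 - 36*w - 28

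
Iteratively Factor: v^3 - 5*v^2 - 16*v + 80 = (v - 5)*(v^2 - 16) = (v - 5)*(v + 4)*(v - 4)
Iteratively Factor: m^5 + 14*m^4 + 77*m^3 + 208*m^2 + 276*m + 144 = (m + 3)*(m^4 + 11*m^3 + 44*m^2 + 76*m + 48) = (m + 2)*(m + 3)*(m^3 + 9*m^2 + 26*m + 24) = (m + 2)*(m + 3)^2*(m^2 + 6*m + 8) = (m + 2)*(m + 3)^2*(m + 4)*(m + 2)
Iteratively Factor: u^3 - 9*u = (u)*(u^2 - 9) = u*(u + 3)*(u - 3)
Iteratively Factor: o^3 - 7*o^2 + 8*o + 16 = (o - 4)*(o^2 - 3*o - 4) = (o - 4)^2*(o + 1)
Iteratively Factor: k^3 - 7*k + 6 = (k - 2)*(k^2 + 2*k - 3) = (k - 2)*(k + 3)*(k - 1)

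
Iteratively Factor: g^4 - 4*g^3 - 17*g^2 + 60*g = (g - 5)*(g^3 + g^2 - 12*g) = g*(g - 5)*(g^2 + g - 12) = g*(g - 5)*(g + 4)*(g - 3)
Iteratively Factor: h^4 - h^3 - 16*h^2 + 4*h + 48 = (h - 4)*(h^3 + 3*h^2 - 4*h - 12) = (h - 4)*(h + 2)*(h^2 + h - 6) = (h - 4)*(h - 2)*(h + 2)*(h + 3)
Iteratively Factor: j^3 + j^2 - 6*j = (j - 2)*(j^2 + 3*j) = j*(j - 2)*(j + 3)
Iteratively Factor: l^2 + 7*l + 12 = (l + 4)*(l + 3)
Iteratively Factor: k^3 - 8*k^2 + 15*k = (k)*(k^2 - 8*k + 15) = k*(k - 5)*(k - 3)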